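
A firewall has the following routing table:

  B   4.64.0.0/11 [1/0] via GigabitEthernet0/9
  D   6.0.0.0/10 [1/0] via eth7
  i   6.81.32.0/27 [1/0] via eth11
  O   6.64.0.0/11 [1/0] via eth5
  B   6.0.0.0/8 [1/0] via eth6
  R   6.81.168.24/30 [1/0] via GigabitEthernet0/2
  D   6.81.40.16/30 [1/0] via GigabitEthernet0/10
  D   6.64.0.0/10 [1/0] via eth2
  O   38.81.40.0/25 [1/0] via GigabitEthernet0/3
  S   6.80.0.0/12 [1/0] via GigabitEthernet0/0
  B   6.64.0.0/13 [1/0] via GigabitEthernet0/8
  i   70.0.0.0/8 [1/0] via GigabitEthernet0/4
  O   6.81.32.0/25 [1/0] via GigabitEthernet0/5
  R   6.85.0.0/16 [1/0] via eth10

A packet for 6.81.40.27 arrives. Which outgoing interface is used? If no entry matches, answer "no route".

GigabitEthernet0/0

Routes whose prefix contains 6.81.40.27:
  6.0.0.0/8 (6.0.0.0 - 6.255.255.255) -> eth6
  6.64.0.0/10 (6.64.0.0 - 6.127.255.255) -> eth2
  6.64.0.0/11 (6.64.0.0 - 6.95.255.255) -> eth5
  6.80.0.0/12 (6.80.0.0 - 6.95.255.255) -> GigabitEthernet0/0
More-specific entries that do NOT match:
  6.81.168.24/30 (6.81.168.24 - 6.81.168.27) does not contain 6.81.40.27
  6.81.40.16/30 (6.81.40.16 - 6.81.40.19) does not contain 6.81.40.27
  6.81.32.0/27 (6.81.32.0 - 6.81.32.31) does not contain 6.81.40.27
  38.81.40.0/25 (38.81.40.0 - 38.81.40.127) does not contain 6.81.40.27
  6.81.32.0/25 (6.81.32.0 - 6.81.32.127) does not contain 6.81.40.27
  6.85.0.0/16 (6.85.0.0 - 6.85.255.255) does not contain 6.81.40.27
  6.64.0.0/13 (6.64.0.0 - 6.71.255.255) does not contain 6.81.40.27
Longest matching prefix is /12 -> interface GigabitEthernet0/0.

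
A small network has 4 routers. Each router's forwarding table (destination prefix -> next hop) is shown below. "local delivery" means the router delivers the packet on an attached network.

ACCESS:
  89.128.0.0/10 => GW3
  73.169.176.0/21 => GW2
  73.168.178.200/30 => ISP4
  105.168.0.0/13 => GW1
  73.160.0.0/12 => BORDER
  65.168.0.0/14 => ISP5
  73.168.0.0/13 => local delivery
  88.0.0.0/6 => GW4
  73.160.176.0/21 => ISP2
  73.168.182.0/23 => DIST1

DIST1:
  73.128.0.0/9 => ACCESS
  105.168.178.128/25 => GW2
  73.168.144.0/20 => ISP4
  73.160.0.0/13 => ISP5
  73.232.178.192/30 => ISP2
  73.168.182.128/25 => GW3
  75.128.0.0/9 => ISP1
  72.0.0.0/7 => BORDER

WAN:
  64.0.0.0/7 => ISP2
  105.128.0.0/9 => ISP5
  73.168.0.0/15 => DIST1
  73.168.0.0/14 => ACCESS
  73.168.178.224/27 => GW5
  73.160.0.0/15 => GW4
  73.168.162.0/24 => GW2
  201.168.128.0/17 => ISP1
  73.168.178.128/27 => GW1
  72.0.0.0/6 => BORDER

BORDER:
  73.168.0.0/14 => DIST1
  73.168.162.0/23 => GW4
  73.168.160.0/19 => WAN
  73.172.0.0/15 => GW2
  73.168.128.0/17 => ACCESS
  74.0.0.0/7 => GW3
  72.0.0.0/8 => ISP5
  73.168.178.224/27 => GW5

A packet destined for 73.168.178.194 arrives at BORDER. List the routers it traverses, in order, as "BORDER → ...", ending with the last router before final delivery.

BORDER → WAN → DIST1 → ACCESS

At BORDER: longest match for 73.168.178.194 is 73.168.160.0/19 -> WAN
At WAN: longest match for 73.168.178.194 is 73.168.0.0/15 -> DIST1
At DIST1: longest match for 73.168.178.194 is 73.128.0.0/9 -> ACCESS
At ACCESS: longest match for 73.168.178.194 is 73.168.0.0/13 -> local delivery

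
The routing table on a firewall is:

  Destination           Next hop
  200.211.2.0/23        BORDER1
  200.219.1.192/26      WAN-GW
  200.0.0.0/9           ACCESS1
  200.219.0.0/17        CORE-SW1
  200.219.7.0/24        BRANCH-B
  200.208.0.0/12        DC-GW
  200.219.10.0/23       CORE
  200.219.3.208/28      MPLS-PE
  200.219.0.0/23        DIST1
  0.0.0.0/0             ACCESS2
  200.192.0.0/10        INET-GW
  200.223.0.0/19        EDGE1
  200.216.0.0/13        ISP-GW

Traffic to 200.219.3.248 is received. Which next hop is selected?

Routes whose prefix contains 200.219.3.248:
  0.0.0.0/0 (default, matches everything) -> ACCESS2
  200.192.0.0/10 (200.192.0.0 - 200.255.255.255) -> INET-GW
  200.208.0.0/12 (200.208.0.0 - 200.223.255.255) -> DC-GW
  200.216.0.0/13 (200.216.0.0 - 200.223.255.255) -> ISP-GW
  200.219.0.0/17 (200.219.0.0 - 200.219.127.255) -> CORE-SW1
More-specific entries that do NOT match:
  200.219.3.208/28 (200.219.3.208 - 200.219.3.223) does not contain 200.219.3.248
  200.219.1.192/26 (200.219.1.192 - 200.219.1.255) does not contain 200.219.3.248
  200.219.7.0/24 (200.219.7.0 - 200.219.7.255) does not contain 200.219.3.248
  200.211.2.0/23 (200.211.2.0 - 200.211.3.255) does not contain 200.219.3.248
  200.219.10.0/23 (200.219.10.0 - 200.219.11.255) does not contain 200.219.3.248
  200.219.0.0/23 (200.219.0.0 - 200.219.1.255) does not contain 200.219.3.248
  200.223.0.0/19 (200.223.0.0 - 200.223.31.255) does not contain 200.219.3.248
Longest matching prefix is /17 -> next hop CORE-SW1.

CORE-SW1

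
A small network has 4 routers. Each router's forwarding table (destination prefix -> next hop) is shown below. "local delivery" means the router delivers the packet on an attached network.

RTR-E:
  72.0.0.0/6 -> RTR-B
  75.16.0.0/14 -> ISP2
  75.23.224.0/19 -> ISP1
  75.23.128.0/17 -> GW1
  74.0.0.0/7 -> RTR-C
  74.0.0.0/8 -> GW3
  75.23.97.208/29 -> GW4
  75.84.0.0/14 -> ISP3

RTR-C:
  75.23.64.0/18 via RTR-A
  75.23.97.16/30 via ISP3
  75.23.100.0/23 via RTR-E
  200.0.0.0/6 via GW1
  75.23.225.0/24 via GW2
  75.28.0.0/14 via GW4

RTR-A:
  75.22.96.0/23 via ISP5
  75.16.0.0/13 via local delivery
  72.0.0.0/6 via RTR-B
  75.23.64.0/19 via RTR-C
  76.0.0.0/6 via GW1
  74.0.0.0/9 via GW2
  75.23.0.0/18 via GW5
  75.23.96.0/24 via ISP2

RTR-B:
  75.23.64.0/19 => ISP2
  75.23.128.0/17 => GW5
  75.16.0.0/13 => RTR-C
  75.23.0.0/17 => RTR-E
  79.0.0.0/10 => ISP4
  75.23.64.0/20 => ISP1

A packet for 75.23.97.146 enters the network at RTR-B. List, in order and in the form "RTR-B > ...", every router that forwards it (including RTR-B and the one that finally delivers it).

At RTR-B: longest match for 75.23.97.146 is 75.23.0.0/17 -> RTR-E
At RTR-E: longest match for 75.23.97.146 is 74.0.0.0/7 -> RTR-C
At RTR-C: longest match for 75.23.97.146 is 75.23.64.0/18 -> RTR-A
At RTR-A: longest match for 75.23.97.146 is 75.16.0.0/13 -> local delivery

RTR-B > RTR-E > RTR-C > RTR-A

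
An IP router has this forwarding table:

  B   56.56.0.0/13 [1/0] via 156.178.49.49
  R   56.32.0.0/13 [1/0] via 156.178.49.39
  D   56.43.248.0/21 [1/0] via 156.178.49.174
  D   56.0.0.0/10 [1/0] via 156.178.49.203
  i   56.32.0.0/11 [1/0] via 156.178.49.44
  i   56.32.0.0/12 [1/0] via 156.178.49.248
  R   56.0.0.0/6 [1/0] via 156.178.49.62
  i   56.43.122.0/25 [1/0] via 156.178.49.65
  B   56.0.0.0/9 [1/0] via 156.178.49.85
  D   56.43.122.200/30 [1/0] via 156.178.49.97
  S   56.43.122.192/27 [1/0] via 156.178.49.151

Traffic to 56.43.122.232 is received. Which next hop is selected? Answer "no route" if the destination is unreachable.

Routes whose prefix contains 56.43.122.232:
  56.0.0.0/6 (56.0.0.0 - 59.255.255.255) -> 156.178.49.62
  56.0.0.0/9 (56.0.0.0 - 56.127.255.255) -> 156.178.49.85
  56.0.0.0/10 (56.0.0.0 - 56.63.255.255) -> 156.178.49.203
  56.32.0.0/11 (56.32.0.0 - 56.63.255.255) -> 156.178.49.44
  56.32.0.0/12 (56.32.0.0 - 56.47.255.255) -> 156.178.49.248
More-specific entries that do NOT match:
  56.43.122.200/30 (56.43.122.200 - 56.43.122.203) does not contain 56.43.122.232
  56.43.122.192/27 (56.43.122.192 - 56.43.122.223) does not contain 56.43.122.232
  56.43.122.0/25 (56.43.122.0 - 56.43.122.127) does not contain 56.43.122.232
  56.43.248.0/21 (56.43.248.0 - 56.43.255.255) does not contain 56.43.122.232
  56.56.0.0/13 (56.56.0.0 - 56.63.255.255) does not contain 56.43.122.232
  56.32.0.0/13 (56.32.0.0 - 56.39.255.255) does not contain 56.43.122.232
Longest matching prefix is /12 -> next hop 156.178.49.248.

156.178.49.248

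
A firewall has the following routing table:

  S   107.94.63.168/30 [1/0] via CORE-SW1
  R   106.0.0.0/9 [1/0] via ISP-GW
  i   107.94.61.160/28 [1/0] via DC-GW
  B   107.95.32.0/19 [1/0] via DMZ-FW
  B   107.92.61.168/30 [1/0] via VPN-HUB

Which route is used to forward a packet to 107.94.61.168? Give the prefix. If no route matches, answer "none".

107.94.61.160/28

Entries matching 107.94.61.168:
  107.94.61.160/28 (107.94.61.160 - 107.94.61.175)
Most specific is 107.94.61.160/28.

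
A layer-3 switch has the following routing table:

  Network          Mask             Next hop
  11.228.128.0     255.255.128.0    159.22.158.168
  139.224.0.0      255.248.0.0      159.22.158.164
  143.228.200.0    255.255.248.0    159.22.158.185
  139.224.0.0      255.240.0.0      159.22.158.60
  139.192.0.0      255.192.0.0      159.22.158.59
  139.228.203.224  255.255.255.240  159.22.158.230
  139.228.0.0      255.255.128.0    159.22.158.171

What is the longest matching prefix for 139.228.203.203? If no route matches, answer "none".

139.224.0.0/13

Entries matching 139.228.203.203:
  139.192.0.0/10 (139.192.0.0 - 139.255.255.255)
  139.224.0.0/12 (139.224.0.0 - 139.239.255.255)
  139.224.0.0/13 (139.224.0.0 - 139.231.255.255)
Most specific is 139.224.0.0/13.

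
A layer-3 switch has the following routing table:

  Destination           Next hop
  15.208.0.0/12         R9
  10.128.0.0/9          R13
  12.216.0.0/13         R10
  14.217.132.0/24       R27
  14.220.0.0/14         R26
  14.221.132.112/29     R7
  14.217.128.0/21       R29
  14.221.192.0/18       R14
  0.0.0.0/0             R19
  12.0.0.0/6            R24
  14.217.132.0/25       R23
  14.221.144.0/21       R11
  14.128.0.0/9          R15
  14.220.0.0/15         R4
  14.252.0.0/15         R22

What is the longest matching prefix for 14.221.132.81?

14.220.0.0/15

Entries matching 14.221.132.81:
  0.0.0.0/0 (default, matches everything)
  12.0.0.0/6 (12.0.0.0 - 15.255.255.255)
  14.128.0.0/9 (14.128.0.0 - 14.255.255.255)
  14.220.0.0/14 (14.220.0.0 - 14.223.255.255)
  14.220.0.0/15 (14.220.0.0 - 14.221.255.255)
Most specific is 14.220.0.0/15.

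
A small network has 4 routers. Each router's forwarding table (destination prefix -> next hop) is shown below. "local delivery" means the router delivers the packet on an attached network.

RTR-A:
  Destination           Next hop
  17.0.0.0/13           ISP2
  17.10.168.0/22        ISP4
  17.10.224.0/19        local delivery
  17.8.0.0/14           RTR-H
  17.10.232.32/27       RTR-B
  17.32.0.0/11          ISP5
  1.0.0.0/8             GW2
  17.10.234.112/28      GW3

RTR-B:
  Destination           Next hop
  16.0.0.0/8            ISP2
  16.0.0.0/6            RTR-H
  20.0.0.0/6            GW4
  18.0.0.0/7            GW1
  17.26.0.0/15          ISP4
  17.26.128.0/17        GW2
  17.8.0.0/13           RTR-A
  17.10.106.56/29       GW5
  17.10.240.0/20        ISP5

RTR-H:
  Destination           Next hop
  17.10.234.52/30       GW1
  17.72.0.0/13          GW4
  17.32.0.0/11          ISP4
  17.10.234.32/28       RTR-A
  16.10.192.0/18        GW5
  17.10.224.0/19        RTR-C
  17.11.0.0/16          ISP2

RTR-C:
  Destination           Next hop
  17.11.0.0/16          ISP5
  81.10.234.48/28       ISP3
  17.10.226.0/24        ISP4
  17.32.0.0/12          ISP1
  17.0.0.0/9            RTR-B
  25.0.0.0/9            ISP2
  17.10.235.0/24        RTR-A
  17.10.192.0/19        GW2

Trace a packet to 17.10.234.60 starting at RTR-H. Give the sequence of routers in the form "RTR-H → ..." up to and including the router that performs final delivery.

At RTR-H: longest match for 17.10.234.60 is 17.10.224.0/19 -> RTR-C
At RTR-C: longest match for 17.10.234.60 is 17.0.0.0/9 -> RTR-B
At RTR-B: longest match for 17.10.234.60 is 17.8.0.0/13 -> RTR-A
At RTR-A: longest match for 17.10.234.60 is 17.10.224.0/19 -> local delivery

RTR-H → RTR-C → RTR-B → RTR-A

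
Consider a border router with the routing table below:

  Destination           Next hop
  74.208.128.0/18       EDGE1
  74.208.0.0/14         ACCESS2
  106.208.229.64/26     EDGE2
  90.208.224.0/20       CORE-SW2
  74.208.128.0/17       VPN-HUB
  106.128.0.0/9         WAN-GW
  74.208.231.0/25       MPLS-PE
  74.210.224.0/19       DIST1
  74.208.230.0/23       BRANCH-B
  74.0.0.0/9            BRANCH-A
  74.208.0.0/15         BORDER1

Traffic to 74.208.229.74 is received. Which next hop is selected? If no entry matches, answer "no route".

VPN-HUB

Routes whose prefix contains 74.208.229.74:
  74.208.0.0/14 (74.208.0.0 - 74.211.255.255) -> ACCESS2
  74.208.0.0/15 (74.208.0.0 - 74.209.255.255) -> BORDER1
  74.208.128.0/17 (74.208.128.0 - 74.208.255.255) -> VPN-HUB
More-specific entries that do NOT match:
  106.208.229.64/26 (106.208.229.64 - 106.208.229.127) does not contain 74.208.229.74
  74.208.231.0/25 (74.208.231.0 - 74.208.231.127) does not contain 74.208.229.74
  74.208.230.0/23 (74.208.230.0 - 74.208.231.255) does not contain 74.208.229.74
  90.208.224.0/20 (90.208.224.0 - 90.208.239.255) does not contain 74.208.229.74
  74.210.224.0/19 (74.210.224.0 - 74.210.255.255) does not contain 74.208.229.74
  74.208.128.0/18 (74.208.128.0 - 74.208.191.255) does not contain 74.208.229.74
Longest matching prefix is /17 -> next hop VPN-HUB.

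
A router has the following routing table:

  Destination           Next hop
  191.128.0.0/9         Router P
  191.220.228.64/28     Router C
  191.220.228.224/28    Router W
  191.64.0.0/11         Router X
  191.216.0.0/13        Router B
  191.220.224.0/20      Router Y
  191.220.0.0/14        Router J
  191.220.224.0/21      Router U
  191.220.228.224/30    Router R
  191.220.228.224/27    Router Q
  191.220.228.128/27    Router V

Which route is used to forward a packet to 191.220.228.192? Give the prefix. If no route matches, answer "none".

191.220.224.0/21

Entries matching 191.220.228.192:
  191.128.0.0/9 (191.128.0.0 - 191.255.255.255)
  191.216.0.0/13 (191.216.0.0 - 191.223.255.255)
  191.220.0.0/14 (191.220.0.0 - 191.223.255.255)
  191.220.224.0/20 (191.220.224.0 - 191.220.239.255)
  191.220.224.0/21 (191.220.224.0 - 191.220.231.255)
Most specific is 191.220.224.0/21.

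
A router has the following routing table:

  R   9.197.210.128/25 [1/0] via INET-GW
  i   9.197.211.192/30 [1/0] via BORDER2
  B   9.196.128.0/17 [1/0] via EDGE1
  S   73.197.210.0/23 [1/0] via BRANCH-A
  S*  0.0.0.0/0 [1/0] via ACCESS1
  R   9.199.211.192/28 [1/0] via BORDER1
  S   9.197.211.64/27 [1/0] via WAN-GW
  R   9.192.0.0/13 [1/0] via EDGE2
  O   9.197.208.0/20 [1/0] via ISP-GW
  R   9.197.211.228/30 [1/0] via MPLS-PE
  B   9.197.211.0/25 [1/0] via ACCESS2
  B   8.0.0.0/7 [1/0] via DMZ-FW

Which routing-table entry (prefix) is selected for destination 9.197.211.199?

Entries matching 9.197.211.199:
  0.0.0.0/0 (default, matches everything)
  8.0.0.0/7 (8.0.0.0 - 9.255.255.255)
  9.192.0.0/13 (9.192.0.0 - 9.199.255.255)
  9.197.208.0/20 (9.197.208.0 - 9.197.223.255)
Most specific is 9.197.208.0/20.

9.197.208.0/20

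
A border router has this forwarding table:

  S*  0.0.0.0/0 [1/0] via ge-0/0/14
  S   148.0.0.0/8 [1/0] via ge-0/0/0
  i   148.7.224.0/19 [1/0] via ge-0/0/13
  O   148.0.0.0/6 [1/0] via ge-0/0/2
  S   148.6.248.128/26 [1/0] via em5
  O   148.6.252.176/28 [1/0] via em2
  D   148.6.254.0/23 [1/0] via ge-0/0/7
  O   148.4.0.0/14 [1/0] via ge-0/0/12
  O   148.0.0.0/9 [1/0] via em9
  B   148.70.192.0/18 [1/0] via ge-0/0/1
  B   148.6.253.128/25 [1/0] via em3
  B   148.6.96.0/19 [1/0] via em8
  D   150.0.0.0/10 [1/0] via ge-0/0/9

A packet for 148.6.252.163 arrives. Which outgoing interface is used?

ge-0/0/12

Routes whose prefix contains 148.6.252.163:
  0.0.0.0/0 (default, matches everything) -> ge-0/0/14
  148.0.0.0/6 (148.0.0.0 - 151.255.255.255) -> ge-0/0/2
  148.0.0.0/8 (148.0.0.0 - 148.255.255.255) -> ge-0/0/0
  148.0.0.0/9 (148.0.0.0 - 148.127.255.255) -> em9
  148.4.0.0/14 (148.4.0.0 - 148.7.255.255) -> ge-0/0/12
More-specific entries that do NOT match:
  148.6.252.176/28 (148.6.252.176 - 148.6.252.191) does not contain 148.6.252.163
  148.6.248.128/26 (148.6.248.128 - 148.6.248.191) does not contain 148.6.252.163
  148.6.253.128/25 (148.6.253.128 - 148.6.253.255) does not contain 148.6.252.163
  148.6.254.0/23 (148.6.254.0 - 148.6.255.255) does not contain 148.6.252.163
  148.7.224.0/19 (148.7.224.0 - 148.7.255.255) does not contain 148.6.252.163
  148.6.96.0/19 (148.6.96.0 - 148.6.127.255) does not contain 148.6.252.163
  148.70.192.0/18 (148.70.192.0 - 148.70.255.255) does not contain 148.6.252.163
Longest matching prefix is /14 -> interface ge-0/0/12.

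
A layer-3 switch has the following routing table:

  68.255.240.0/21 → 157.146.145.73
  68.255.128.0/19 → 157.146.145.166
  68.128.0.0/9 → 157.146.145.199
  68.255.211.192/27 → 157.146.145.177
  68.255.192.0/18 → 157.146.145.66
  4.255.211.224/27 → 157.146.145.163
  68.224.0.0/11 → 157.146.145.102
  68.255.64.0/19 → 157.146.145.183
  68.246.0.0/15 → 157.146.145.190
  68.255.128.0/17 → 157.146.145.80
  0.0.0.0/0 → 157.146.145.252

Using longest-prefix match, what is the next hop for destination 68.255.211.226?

157.146.145.66

Routes whose prefix contains 68.255.211.226:
  0.0.0.0/0 (default, matches everything) -> 157.146.145.252
  68.128.0.0/9 (68.128.0.0 - 68.255.255.255) -> 157.146.145.199
  68.224.0.0/11 (68.224.0.0 - 68.255.255.255) -> 157.146.145.102
  68.255.128.0/17 (68.255.128.0 - 68.255.255.255) -> 157.146.145.80
  68.255.192.0/18 (68.255.192.0 - 68.255.255.255) -> 157.146.145.66
More-specific entries that do NOT match:
  68.255.211.192/27 (68.255.211.192 - 68.255.211.223) does not contain 68.255.211.226
  4.255.211.224/27 (4.255.211.224 - 4.255.211.255) does not contain 68.255.211.226
  68.255.240.0/21 (68.255.240.0 - 68.255.247.255) does not contain 68.255.211.226
  68.255.128.0/19 (68.255.128.0 - 68.255.159.255) does not contain 68.255.211.226
  68.255.64.0/19 (68.255.64.0 - 68.255.95.255) does not contain 68.255.211.226
Longest matching prefix is /18 -> next hop 157.146.145.66.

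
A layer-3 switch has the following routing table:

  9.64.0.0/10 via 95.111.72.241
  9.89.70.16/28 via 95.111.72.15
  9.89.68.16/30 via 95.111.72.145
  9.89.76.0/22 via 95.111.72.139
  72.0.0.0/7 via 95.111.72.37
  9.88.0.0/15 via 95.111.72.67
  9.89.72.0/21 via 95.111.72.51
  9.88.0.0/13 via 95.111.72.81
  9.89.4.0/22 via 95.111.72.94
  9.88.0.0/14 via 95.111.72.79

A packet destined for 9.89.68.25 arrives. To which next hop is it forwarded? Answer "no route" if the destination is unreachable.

95.111.72.67

Routes whose prefix contains 9.89.68.25:
  9.64.0.0/10 (9.64.0.0 - 9.127.255.255) -> 95.111.72.241
  9.88.0.0/13 (9.88.0.0 - 9.95.255.255) -> 95.111.72.81
  9.88.0.0/14 (9.88.0.0 - 9.91.255.255) -> 95.111.72.79
  9.88.0.0/15 (9.88.0.0 - 9.89.255.255) -> 95.111.72.67
More-specific entries that do NOT match:
  9.89.68.16/30 (9.89.68.16 - 9.89.68.19) does not contain 9.89.68.25
  9.89.70.16/28 (9.89.70.16 - 9.89.70.31) does not contain 9.89.68.25
  9.89.76.0/22 (9.89.76.0 - 9.89.79.255) does not contain 9.89.68.25
  9.89.4.0/22 (9.89.4.0 - 9.89.7.255) does not contain 9.89.68.25
  9.89.72.0/21 (9.89.72.0 - 9.89.79.255) does not contain 9.89.68.25
Longest matching prefix is /15 -> next hop 95.111.72.67.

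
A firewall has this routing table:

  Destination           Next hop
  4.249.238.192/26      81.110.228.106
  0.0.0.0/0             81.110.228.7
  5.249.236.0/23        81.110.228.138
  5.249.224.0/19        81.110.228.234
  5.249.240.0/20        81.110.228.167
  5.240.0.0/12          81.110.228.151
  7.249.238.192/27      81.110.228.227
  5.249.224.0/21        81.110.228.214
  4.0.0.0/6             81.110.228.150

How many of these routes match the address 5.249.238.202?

4

Prefixes containing 5.249.238.202:
  0.0.0.0/0 (default, matches everything)
  4.0.0.0/6 (4.0.0.0 - 7.255.255.255)
  5.240.0.0/12 (5.240.0.0 - 5.255.255.255)
  5.249.224.0/19 (5.249.224.0 - 5.249.255.255)
Total matching entries: 4.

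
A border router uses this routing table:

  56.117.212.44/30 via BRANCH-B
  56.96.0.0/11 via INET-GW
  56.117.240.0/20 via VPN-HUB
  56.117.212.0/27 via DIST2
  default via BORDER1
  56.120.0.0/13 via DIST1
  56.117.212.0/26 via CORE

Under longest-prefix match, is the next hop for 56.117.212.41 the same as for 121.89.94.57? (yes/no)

56.117.212.41: longest match 56.117.212.0/26 -> CORE
121.89.94.57: longest match 0.0.0.0/0 -> BORDER1

no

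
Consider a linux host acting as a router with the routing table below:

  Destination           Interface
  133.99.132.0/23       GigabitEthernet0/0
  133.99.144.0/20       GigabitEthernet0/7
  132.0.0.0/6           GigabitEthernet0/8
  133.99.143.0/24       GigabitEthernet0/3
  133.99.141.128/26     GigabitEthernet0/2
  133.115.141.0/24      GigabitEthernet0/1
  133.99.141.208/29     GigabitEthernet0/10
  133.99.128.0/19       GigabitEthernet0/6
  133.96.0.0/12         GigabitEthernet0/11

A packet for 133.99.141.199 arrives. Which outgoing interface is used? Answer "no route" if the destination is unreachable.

GigabitEthernet0/6

Routes whose prefix contains 133.99.141.199:
  132.0.0.0/6 (132.0.0.0 - 135.255.255.255) -> GigabitEthernet0/8
  133.96.0.0/12 (133.96.0.0 - 133.111.255.255) -> GigabitEthernet0/11
  133.99.128.0/19 (133.99.128.0 - 133.99.159.255) -> GigabitEthernet0/6
More-specific entries that do NOT match:
  133.99.141.208/29 (133.99.141.208 - 133.99.141.215) does not contain 133.99.141.199
  133.99.141.128/26 (133.99.141.128 - 133.99.141.191) does not contain 133.99.141.199
  133.99.143.0/24 (133.99.143.0 - 133.99.143.255) does not contain 133.99.141.199
  133.115.141.0/24 (133.115.141.0 - 133.115.141.255) does not contain 133.99.141.199
  133.99.132.0/23 (133.99.132.0 - 133.99.133.255) does not contain 133.99.141.199
  133.99.144.0/20 (133.99.144.0 - 133.99.159.255) does not contain 133.99.141.199
Longest matching prefix is /19 -> interface GigabitEthernet0/6.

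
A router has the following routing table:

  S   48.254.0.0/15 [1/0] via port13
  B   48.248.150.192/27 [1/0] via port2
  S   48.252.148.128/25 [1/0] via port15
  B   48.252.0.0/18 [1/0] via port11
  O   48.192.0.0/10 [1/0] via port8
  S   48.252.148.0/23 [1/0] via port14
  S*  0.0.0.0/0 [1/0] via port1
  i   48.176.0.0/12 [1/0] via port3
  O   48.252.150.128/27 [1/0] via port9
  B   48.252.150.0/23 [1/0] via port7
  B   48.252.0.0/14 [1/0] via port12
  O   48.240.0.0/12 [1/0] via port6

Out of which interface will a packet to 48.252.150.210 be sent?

Routes whose prefix contains 48.252.150.210:
  0.0.0.0/0 (default, matches everything) -> port1
  48.192.0.0/10 (48.192.0.0 - 48.255.255.255) -> port8
  48.240.0.0/12 (48.240.0.0 - 48.255.255.255) -> port6
  48.252.0.0/14 (48.252.0.0 - 48.255.255.255) -> port12
  48.252.150.0/23 (48.252.150.0 - 48.252.151.255) -> port7
More-specific entries that do NOT match:
  48.248.150.192/27 (48.248.150.192 - 48.248.150.223) does not contain 48.252.150.210
  48.252.150.128/27 (48.252.150.128 - 48.252.150.159) does not contain 48.252.150.210
  48.252.148.128/25 (48.252.148.128 - 48.252.148.255) does not contain 48.252.150.210
Longest matching prefix is /23 -> interface port7.

port7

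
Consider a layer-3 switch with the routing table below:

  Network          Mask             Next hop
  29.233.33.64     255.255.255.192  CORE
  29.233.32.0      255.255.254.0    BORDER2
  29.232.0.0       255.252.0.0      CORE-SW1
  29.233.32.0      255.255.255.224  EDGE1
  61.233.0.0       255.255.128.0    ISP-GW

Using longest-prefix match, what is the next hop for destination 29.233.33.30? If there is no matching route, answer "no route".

Routes whose prefix contains 29.233.33.30:
  29.232.0.0/14 (29.232.0.0 - 29.235.255.255) -> CORE-SW1
  29.233.32.0/23 (29.233.32.0 - 29.233.33.255) -> BORDER2
More-specific entries that do NOT match:
  29.233.32.0/27 (29.233.32.0 - 29.233.32.31) does not contain 29.233.33.30
  29.233.33.64/26 (29.233.33.64 - 29.233.33.127) does not contain 29.233.33.30
Longest matching prefix is /23 -> next hop BORDER2.

BORDER2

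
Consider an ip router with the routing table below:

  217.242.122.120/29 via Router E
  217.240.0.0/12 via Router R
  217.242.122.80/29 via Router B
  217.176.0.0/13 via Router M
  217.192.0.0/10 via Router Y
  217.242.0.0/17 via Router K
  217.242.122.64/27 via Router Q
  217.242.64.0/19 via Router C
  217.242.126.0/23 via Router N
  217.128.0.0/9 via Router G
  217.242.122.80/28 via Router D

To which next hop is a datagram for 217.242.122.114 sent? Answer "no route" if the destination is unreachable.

Router K

Routes whose prefix contains 217.242.122.114:
  217.128.0.0/9 (217.128.0.0 - 217.255.255.255) -> Router G
  217.192.0.0/10 (217.192.0.0 - 217.255.255.255) -> Router Y
  217.240.0.0/12 (217.240.0.0 - 217.255.255.255) -> Router R
  217.242.0.0/17 (217.242.0.0 - 217.242.127.255) -> Router K
More-specific entries that do NOT match:
  217.242.122.120/29 (217.242.122.120 - 217.242.122.127) does not contain 217.242.122.114
  217.242.122.80/29 (217.242.122.80 - 217.242.122.87) does not contain 217.242.122.114
  217.242.122.80/28 (217.242.122.80 - 217.242.122.95) does not contain 217.242.122.114
  217.242.122.64/27 (217.242.122.64 - 217.242.122.95) does not contain 217.242.122.114
  217.242.126.0/23 (217.242.126.0 - 217.242.127.255) does not contain 217.242.122.114
  217.242.64.0/19 (217.242.64.0 - 217.242.95.255) does not contain 217.242.122.114
Longest matching prefix is /17 -> next hop Router K.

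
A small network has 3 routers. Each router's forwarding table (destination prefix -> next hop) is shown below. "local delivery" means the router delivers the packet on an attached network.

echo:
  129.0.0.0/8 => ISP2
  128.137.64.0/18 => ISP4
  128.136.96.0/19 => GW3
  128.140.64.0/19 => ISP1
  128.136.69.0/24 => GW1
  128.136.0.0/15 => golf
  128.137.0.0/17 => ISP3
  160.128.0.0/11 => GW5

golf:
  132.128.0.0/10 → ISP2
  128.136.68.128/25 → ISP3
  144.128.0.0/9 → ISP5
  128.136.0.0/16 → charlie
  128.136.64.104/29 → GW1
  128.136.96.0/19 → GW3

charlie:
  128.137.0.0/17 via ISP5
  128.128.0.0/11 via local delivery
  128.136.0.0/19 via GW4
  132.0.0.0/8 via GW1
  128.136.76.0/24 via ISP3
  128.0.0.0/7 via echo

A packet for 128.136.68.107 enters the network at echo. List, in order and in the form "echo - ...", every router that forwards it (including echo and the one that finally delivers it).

At echo: longest match for 128.136.68.107 is 128.136.0.0/15 -> golf
At golf: longest match for 128.136.68.107 is 128.136.0.0/16 -> charlie
At charlie: longest match for 128.136.68.107 is 128.128.0.0/11 -> local delivery

echo - golf - charlie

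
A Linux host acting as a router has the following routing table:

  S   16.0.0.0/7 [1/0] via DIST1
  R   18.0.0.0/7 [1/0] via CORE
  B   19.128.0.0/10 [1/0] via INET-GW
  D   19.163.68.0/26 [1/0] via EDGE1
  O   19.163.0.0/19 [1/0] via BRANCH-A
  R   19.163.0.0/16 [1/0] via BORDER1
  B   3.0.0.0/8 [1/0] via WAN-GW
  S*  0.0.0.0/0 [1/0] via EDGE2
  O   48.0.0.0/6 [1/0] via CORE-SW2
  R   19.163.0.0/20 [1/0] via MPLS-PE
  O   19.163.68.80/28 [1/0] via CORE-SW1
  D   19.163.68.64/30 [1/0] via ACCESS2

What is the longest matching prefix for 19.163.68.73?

Entries matching 19.163.68.73:
  0.0.0.0/0 (default, matches everything)
  18.0.0.0/7 (18.0.0.0 - 19.255.255.255)
  19.128.0.0/10 (19.128.0.0 - 19.191.255.255)
  19.163.0.0/16 (19.163.0.0 - 19.163.255.255)
Most specific is 19.163.0.0/16.

19.163.0.0/16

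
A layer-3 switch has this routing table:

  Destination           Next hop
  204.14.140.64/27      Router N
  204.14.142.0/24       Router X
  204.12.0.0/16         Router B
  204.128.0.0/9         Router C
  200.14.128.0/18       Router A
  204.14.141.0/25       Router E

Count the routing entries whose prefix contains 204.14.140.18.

0

No listed prefix contains 204.14.140.18.
Total matching entries: 0.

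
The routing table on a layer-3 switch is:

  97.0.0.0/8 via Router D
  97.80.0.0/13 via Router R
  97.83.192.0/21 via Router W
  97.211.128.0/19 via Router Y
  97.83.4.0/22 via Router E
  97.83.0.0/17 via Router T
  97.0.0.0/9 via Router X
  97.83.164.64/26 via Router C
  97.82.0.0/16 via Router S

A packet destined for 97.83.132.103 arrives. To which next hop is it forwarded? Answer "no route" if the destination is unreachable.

Routes whose prefix contains 97.83.132.103:
  97.0.0.0/8 (97.0.0.0 - 97.255.255.255) -> Router D
  97.0.0.0/9 (97.0.0.0 - 97.127.255.255) -> Router X
  97.80.0.0/13 (97.80.0.0 - 97.87.255.255) -> Router R
More-specific entries that do NOT match:
  97.83.164.64/26 (97.83.164.64 - 97.83.164.127) does not contain 97.83.132.103
  97.83.4.0/22 (97.83.4.0 - 97.83.7.255) does not contain 97.83.132.103
  97.83.192.0/21 (97.83.192.0 - 97.83.199.255) does not contain 97.83.132.103
  97.211.128.0/19 (97.211.128.0 - 97.211.159.255) does not contain 97.83.132.103
  97.83.0.0/17 (97.83.0.0 - 97.83.127.255) does not contain 97.83.132.103
  97.82.0.0/16 (97.82.0.0 - 97.82.255.255) does not contain 97.83.132.103
Longest matching prefix is /13 -> next hop Router R.

Router R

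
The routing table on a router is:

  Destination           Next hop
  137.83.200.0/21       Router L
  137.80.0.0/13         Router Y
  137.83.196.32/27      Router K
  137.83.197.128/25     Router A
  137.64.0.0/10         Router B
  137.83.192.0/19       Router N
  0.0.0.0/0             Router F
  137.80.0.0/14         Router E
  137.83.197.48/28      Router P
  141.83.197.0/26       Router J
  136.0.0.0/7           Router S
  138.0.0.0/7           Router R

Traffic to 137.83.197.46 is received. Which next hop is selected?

Router N

Routes whose prefix contains 137.83.197.46:
  0.0.0.0/0 (default, matches everything) -> Router F
  136.0.0.0/7 (136.0.0.0 - 137.255.255.255) -> Router S
  137.64.0.0/10 (137.64.0.0 - 137.127.255.255) -> Router B
  137.80.0.0/13 (137.80.0.0 - 137.87.255.255) -> Router Y
  137.80.0.0/14 (137.80.0.0 - 137.83.255.255) -> Router E
  137.83.192.0/19 (137.83.192.0 - 137.83.223.255) -> Router N
More-specific entries that do NOT match:
  137.83.197.48/28 (137.83.197.48 - 137.83.197.63) does not contain 137.83.197.46
  137.83.196.32/27 (137.83.196.32 - 137.83.196.63) does not contain 137.83.197.46
  141.83.197.0/26 (141.83.197.0 - 141.83.197.63) does not contain 137.83.197.46
  137.83.197.128/25 (137.83.197.128 - 137.83.197.255) does not contain 137.83.197.46
  137.83.200.0/21 (137.83.200.0 - 137.83.207.255) does not contain 137.83.197.46
Longest matching prefix is /19 -> next hop Router N.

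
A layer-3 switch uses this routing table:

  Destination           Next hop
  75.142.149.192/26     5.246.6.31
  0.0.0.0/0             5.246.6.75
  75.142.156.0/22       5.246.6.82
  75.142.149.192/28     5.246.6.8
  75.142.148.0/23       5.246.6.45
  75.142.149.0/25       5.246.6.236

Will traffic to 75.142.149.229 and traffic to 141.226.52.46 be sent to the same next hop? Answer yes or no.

no

75.142.149.229: longest match 75.142.149.192/26 -> 5.246.6.31
141.226.52.46: longest match 0.0.0.0/0 -> 5.246.6.75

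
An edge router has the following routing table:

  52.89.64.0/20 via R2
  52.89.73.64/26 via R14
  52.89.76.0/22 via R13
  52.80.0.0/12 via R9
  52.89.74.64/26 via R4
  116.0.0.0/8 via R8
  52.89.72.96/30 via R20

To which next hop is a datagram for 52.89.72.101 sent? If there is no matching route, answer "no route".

R2

Routes whose prefix contains 52.89.72.101:
  52.80.0.0/12 (52.80.0.0 - 52.95.255.255) -> R9
  52.89.64.0/20 (52.89.64.0 - 52.89.79.255) -> R2
More-specific entries that do NOT match:
  52.89.72.96/30 (52.89.72.96 - 52.89.72.99) does not contain 52.89.72.101
  52.89.73.64/26 (52.89.73.64 - 52.89.73.127) does not contain 52.89.72.101
  52.89.74.64/26 (52.89.74.64 - 52.89.74.127) does not contain 52.89.72.101
  52.89.76.0/22 (52.89.76.0 - 52.89.79.255) does not contain 52.89.72.101
Longest matching prefix is /20 -> next hop R2.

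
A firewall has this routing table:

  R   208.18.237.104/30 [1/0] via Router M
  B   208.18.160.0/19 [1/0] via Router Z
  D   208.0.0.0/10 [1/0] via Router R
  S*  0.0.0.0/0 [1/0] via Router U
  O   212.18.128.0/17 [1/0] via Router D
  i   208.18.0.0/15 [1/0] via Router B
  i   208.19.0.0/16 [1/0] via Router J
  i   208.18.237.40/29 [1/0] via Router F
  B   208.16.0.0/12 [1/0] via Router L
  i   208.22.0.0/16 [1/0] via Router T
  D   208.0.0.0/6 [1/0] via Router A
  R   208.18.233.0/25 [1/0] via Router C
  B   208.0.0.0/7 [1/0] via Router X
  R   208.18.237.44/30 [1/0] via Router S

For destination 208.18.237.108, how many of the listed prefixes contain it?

Prefixes containing 208.18.237.108:
  0.0.0.0/0 (default, matches everything)
  208.0.0.0/6 (208.0.0.0 - 211.255.255.255)
  208.0.0.0/7 (208.0.0.0 - 209.255.255.255)
  208.0.0.0/10 (208.0.0.0 - 208.63.255.255)
  208.16.0.0/12 (208.16.0.0 - 208.31.255.255)
  208.18.0.0/15 (208.18.0.0 - 208.19.255.255)
Total matching entries: 6.

6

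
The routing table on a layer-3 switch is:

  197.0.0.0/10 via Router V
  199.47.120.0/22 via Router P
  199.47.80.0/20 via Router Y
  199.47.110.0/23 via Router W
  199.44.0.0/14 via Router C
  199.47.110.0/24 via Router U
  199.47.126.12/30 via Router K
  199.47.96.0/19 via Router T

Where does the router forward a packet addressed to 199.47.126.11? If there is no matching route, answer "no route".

Router T

Routes whose prefix contains 199.47.126.11:
  199.44.0.0/14 (199.44.0.0 - 199.47.255.255) -> Router C
  199.47.96.0/19 (199.47.96.0 - 199.47.127.255) -> Router T
More-specific entries that do NOT match:
  199.47.126.12/30 (199.47.126.12 - 199.47.126.15) does not contain 199.47.126.11
  199.47.110.0/24 (199.47.110.0 - 199.47.110.255) does not contain 199.47.126.11
  199.47.110.0/23 (199.47.110.0 - 199.47.111.255) does not contain 199.47.126.11
  199.47.120.0/22 (199.47.120.0 - 199.47.123.255) does not contain 199.47.126.11
  199.47.80.0/20 (199.47.80.0 - 199.47.95.255) does not contain 199.47.126.11
Longest matching prefix is /19 -> next hop Router T.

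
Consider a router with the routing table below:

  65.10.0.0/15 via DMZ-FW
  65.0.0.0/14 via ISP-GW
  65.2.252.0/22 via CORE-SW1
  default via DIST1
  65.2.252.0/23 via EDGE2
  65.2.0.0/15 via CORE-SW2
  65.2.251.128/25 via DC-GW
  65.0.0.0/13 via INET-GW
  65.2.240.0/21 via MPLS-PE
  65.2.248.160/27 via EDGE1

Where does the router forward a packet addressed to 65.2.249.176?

CORE-SW2

Routes whose prefix contains 65.2.249.176:
  0.0.0.0/0 (default, matches everything) -> DIST1
  65.0.0.0/13 (65.0.0.0 - 65.7.255.255) -> INET-GW
  65.0.0.0/14 (65.0.0.0 - 65.3.255.255) -> ISP-GW
  65.2.0.0/15 (65.2.0.0 - 65.3.255.255) -> CORE-SW2
More-specific entries that do NOT match:
  65.2.248.160/27 (65.2.248.160 - 65.2.248.191) does not contain 65.2.249.176
  65.2.251.128/25 (65.2.251.128 - 65.2.251.255) does not contain 65.2.249.176
  65.2.252.0/23 (65.2.252.0 - 65.2.253.255) does not contain 65.2.249.176
  65.2.252.0/22 (65.2.252.0 - 65.2.255.255) does not contain 65.2.249.176
  65.2.240.0/21 (65.2.240.0 - 65.2.247.255) does not contain 65.2.249.176
Longest matching prefix is /15 -> next hop CORE-SW2.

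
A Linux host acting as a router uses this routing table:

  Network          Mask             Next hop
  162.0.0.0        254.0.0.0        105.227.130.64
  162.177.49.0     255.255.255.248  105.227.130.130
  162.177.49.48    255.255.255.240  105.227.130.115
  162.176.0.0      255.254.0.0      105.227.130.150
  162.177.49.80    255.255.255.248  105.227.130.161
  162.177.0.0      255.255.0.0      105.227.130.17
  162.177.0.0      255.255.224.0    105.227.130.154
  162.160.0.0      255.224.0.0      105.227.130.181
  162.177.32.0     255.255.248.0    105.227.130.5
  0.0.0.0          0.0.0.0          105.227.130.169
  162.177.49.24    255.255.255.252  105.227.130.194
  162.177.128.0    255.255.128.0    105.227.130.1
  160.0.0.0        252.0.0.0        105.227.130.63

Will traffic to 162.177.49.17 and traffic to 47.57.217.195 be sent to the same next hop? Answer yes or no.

no

162.177.49.17: longest match 162.177.0.0/16 -> 105.227.130.17
47.57.217.195: longest match 0.0.0.0/0 -> 105.227.130.169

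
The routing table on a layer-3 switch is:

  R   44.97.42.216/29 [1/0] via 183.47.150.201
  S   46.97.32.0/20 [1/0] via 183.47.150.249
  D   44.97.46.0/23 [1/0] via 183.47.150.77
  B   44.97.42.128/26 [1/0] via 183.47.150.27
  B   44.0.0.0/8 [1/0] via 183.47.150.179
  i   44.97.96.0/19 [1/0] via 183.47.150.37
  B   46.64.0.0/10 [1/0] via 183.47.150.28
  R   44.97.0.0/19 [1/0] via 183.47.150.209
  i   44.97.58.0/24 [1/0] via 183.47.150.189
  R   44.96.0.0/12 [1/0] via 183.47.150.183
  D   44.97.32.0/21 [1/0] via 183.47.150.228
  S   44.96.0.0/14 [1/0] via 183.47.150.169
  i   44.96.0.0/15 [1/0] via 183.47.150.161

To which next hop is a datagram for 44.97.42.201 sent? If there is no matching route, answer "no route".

Routes whose prefix contains 44.97.42.201:
  44.0.0.0/8 (44.0.0.0 - 44.255.255.255) -> 183.47.150.179
  44.96.0.0/12 (44.96.0.0 - 44.111.255.255) -> 183.47.150.183
  44.96.0.0/14 (44.96.0.0 - 44.99.255.255) -> 183.47.150.169
  44.96.0.0/15 (44.96.0.0 - 44.97.255.255) -> 183.47.150.161
More-specific entries that do NOT match:
  44.97.42.216/29 (44.97.42.216 - 44.97.42.223) does not contain 44.97.42.201
  44.97.42.128/26 (44.97.42.128 - 44.97.42.191) does not contain 44.97.42.201
  44.97.58.0/24 (44.97.58.0 - 44.97.58.255) does not contain 44.97.42.201
  44.97.46.0/23 (44.97.46.0 - 44.97.47.255) does not contain 44.97.42.201
  44.97.32.0/21 (44.97.32.0 - 44.97.39.255) does not contain 44.97.42.201
  46.97.32.0/20 (46.97.32.0 - 46.97.47.255) does not contain 44.97.42.201
  44.97.96.0/19 (44.97.96.0 - 44.97.127.255) does not contain 44.97.42.201
  44.97.0.0/19 (44.97.0.0 - 44.97.31.255) does not contain 44.97.42.201
Longest matching prefix is /15 -> next hop 183.47.150.161.

183.47.150.161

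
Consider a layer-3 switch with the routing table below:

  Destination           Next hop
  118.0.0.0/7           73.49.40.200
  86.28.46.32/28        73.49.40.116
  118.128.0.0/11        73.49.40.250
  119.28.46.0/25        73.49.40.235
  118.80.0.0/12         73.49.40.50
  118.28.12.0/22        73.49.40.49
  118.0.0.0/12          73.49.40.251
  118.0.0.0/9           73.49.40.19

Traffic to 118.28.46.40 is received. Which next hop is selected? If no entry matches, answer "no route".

73.49.40.19

Routes whose prefix contains 118.28.46.40:
  118.0.0.0/7 (118.0.0.0 - 119.255.255.255) -> 73.49.40.200
  118.0.0.0/9 (118.0.0.0 - 118.127.255.255) -> 73.49.40.19
More-specific entries that do NOT match:
  86.28.46.32/28 (86.28.46.32 - 86.28.46.47) does not contain 118.28.46.40
  119.28.46.0/25 (119.28.46.0 - 119.28.46.127) does not contain 118.28.46.40
  118.28.12.0/22 (118.28.12.0 - 118.28.15.255) does not contain 118.28.46.40
  118.80.0.0/12 (118.80.0.0 - 118.95.255.255) does not contain 118.28.46.40
  118.0.0.0/12 (118.0.0.0 - 118.15.255.255) does not contain 118.28.46.40
  118.128.0.0/11 (118.128.0.0 - 118.159.255.255) does not contain 118.28.46.40
Longest matching prefix is /9 -> next hop 73.49.40.19.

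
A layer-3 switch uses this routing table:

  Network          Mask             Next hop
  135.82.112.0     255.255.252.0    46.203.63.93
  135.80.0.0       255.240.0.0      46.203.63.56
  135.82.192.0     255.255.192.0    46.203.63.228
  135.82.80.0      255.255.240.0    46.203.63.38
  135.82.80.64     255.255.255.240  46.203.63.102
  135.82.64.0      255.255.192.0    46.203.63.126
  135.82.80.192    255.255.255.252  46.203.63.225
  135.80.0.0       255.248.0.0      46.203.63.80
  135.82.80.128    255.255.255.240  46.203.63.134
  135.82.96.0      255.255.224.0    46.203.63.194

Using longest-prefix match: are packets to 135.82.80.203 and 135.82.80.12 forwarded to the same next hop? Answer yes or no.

135.82.80.203: longest match 135.82.80.0/20 -> 46.203.63.38
135.82.80.12: longest match 135.82.80.0/20 -> 46.203.63.38

yes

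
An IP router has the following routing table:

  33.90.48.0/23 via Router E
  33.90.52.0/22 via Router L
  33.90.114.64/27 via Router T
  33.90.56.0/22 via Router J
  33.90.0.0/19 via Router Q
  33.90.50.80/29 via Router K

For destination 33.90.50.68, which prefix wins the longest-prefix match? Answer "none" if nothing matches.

33.90.50.68 is outside every listed prefix and there is no default route.

none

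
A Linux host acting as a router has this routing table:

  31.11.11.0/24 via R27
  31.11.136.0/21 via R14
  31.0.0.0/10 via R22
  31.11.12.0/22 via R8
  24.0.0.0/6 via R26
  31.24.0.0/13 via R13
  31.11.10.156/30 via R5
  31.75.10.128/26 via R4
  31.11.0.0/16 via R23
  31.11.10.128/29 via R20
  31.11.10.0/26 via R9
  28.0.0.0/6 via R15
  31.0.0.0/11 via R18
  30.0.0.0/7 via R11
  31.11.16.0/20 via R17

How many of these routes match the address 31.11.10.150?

5

Prefixes containing 31.11.10.150:
  28.0.0.0/6 (28.0.0.0 - 31.255.255.255)
  30.0.0.0/7 (30.0.0.0 - 31.255.255.255)
  31.0.0.0/10 (31.0.0.0 - 31.63.255.255)
  31.0.0.0/11 (31.0.0.0 - 31.31.255.255)
  31.11.0.0/16 (31.11.0.0 - 31.11.255.255)
Total matching entries: 5.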